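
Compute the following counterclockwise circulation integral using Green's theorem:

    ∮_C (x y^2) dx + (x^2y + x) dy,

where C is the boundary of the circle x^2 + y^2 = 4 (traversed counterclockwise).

Green's theorem converts the closed line integral into a double integral over the enclosed region D:

    ∮_C P dx + Q dy = ∬_D (∂Q/∂x - ∂P/∂y) dA.

Here P = x y^2, Q = x^2y + x, so

    ∂Q/∂x = 2x y + 1,    ∂P/∂y = 2x y,
    ∂Q/∂x - ∂P/∂y = 1.

D is the region x^2 + y^2 ≤ 4. Evaluating the double integral:

In polar coordinates (x = r cos θ, y = r sin θ, dA = r dr dθ) the integrand becomes 1, so

    ∬_D (1) dA = ∫_0^{2π} ∫_0^{2} (1) · r dr dθ.

Inner (r from 0 to 2): 2.
Outer (θ from 0 to 2π): 4π.

Therefore ∮_C P dx + Q dy = 4π.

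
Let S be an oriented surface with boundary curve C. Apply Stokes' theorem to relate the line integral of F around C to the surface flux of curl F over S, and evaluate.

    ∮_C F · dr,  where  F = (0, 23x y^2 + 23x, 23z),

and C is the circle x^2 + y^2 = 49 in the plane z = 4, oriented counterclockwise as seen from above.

Let S be the flat disk x^2 + y^2 ≤ 49 in the plane z = 4, with upward unit normal n̂ = ẑ. By Stokes' theorem,

    ∮_C F · dr = ∬_S (∇ × F) · n̂ dS = ∬_D (curl F)_z dA,

where D is the disk x^2 + y^2 ≤ 49.

Compute the curl of F = (0, 23x y^2 + 23x, 23z):
    (∇ × F)_x = ∂F_z/∂y - ∂F_y/∂z = 0,
    (∇ × F)_y = ∂F_x/∂z - ∂F_z/∂x = 0,
    (∇ × F)_z = ∂F_y/∂x - ∂F_x/∂y = 23y^2 + 23.

On z = 4, (curl F)_z = 23y^2 + 23.

Convert to polar (x = r cos θ, y = r sin θ, dA = r dr dθ); the integrand becomes 23r^2sin(θ)^2 + 23, so

    ∬_D (curl F)_z dA = ∫_0^{2π} ∫_0^{7} (23r^2sin(θ)^2 + 23) · r dr dθ.

Inner (r from 0 to 7): 55223sin(θ)^2/4 + 1127/2.
Outer (θ from 0 to 2π): 59731π/4.

Therefore ∮_C F · dr = 59731π/4.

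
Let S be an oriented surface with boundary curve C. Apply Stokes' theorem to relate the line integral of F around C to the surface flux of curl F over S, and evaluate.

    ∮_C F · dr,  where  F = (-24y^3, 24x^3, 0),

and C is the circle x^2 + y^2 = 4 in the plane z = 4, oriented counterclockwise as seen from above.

Let S be the flat disk x^2 + y^2 ≤ 4 in the plane z = 4, with upward unit normal n̂ = ẑ. By Stokes' theorem,

    ∮_C F · dr = ∬_S (∇ × F) · n̂ dS = ∬_D (curl F)_z dA,

where D is the disk x^2 + y^2 ≤ 4.

Compute the curl of F = (-24y^3, 24x^3, 0):
    (∇ × F)_x = ∂F_z/∂y - ∂F_y/∂z = 0,
    (∇ × F)_y = ∂F_x/∂z - ∂F_z/∂x = 0,
    (∇ × F)_z = ∂F_y/∂x - ∂F_x/∂y = 72x^2 + 72y^2.

On z = 4, (curl F)_z = 72x^2 + 72y^2.

Convert to polar (x = r cos θ, y = r sin θ, dA = r dr dθ); the integrand becomes 72r^2, so

    ∬_D (curl F)_z dA = ∫_0^{2π} ∫_0^{2} (72r^2) · r dr dθ.

Inner (r from 0 to 2): 288.
Outer (θ from 0 to 2π): 576π.

Therefore ∮_C F · dr = 576π.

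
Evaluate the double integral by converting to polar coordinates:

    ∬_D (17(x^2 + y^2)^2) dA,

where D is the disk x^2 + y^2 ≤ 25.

The region D is 0 ≤ r ≤ 5, 0 ≤ θ ≤ 2π in polar coordinates, where x = r cos(θ), y = r sin(θ), and dA = r dr dθ.

Under the substitution, the integrand becomes 17r^4, so

    ∬_D (17(x^2 + y^2)^2) dA = ∫_{0}^{2π} ∫_{0}^{5} (17r^4) · r dr dθ.

Inner integral (in r): ∫_{0}^{5} (17r^4) · r dr = 265625/6.

Outer integral (in θ): ∫_{0}^{2π} (265625/6) dθ = 265625π/3.

Therefore ∬_D (17(x^2 + y^2)^2) dA = 265625π/3.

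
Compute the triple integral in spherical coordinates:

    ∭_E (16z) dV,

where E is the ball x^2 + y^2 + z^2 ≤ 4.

In spherical coordinates, x = ρ sin(φ) cos(θ), y = ρ sin(φ) sin(θ), z = ρ cos(φ), and dV = ρ^2 sin(φ) dρ dφ dθ.

The integrand becomes 16ρ cos(φ), so

    ∭_E (16z) dV = ∫_{0}^{2π} ∫_{0}^{π} ∫_{0}^{2} (16ρ cos(φ)) · ρ^2 sin(φ) dρ dφ dθ.

Inner (ρ): 32sin(2φ).
Middle (φ): 0.
Outer (θ): 0.

Therefore the triple integral equals 0.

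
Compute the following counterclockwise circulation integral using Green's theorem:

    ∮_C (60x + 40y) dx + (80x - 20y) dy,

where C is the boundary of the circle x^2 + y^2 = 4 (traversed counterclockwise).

Green's theorem converts the closed line integral into a double integral over the enclosed region D:

    ∮_C P dx + Q dy = ∬_D (∂Q/∂x - ∂P/∂y) dA.

Here P = 60x + 40y, Q = 80x - 20y, so

    ∂Q/∂x = 80,    ∂P/∂y = 40,
    ∂Q/∂x - ∂P/∂y = 40.

D is the region x^2 + y^2 ≤ 4. Evaluating the double integral:

In polar coordinates (x = r cos θ, y = r sin θ, dA = r dr dθ) the integrand becomes 40, so

    ∬_D (40) dA = ∫_0^{2π} ∫_0^{2} (40) · r dr dθ.

Inner (r from 0 to 2): 80.
Outer (θ from 0 to 2π): 160π.

Therefore ∮_C P dx + Q dy = 160π.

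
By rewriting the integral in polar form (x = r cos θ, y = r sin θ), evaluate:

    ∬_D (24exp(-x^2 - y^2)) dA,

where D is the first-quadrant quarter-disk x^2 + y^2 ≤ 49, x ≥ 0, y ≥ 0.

The region D is 0 ≤ r ≤ 7, 0 ≤ θ ≤ π/2 in polar coordinates, where x = r cos(θ), y = r sin(θ), and dA = r dr dθ.

Under the substitution, the integrand becomes 24exp(-r^2), so

    ∬_D (24exp(-x^2 - y^2)) dA = ∫_{0}^{π/2} ∫_{0}^{7} (24exp(-r^2)) · r dr dθ.

Inner integral (in r): ∫_{0}^{7} (24exp(-r^2)) · r dr = 12 - 12exp(-49).

Outer integral (in θ): ∫_{0}^{π/2} (12 - 12exp(-49)) dθ = -6π exp(-49) + 6π.

Therefore ∬_D (24exp(-x^2 - y^2)) dA = -6π exp(-49) + 6π.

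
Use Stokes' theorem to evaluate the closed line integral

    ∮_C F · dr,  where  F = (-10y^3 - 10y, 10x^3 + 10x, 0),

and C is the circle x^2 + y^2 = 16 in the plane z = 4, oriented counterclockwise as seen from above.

Let S be the flat disk x^2 + y^2 ≤ 16 in the plane z = 4, with upward unit normal n̂ = ẑ. By Stokes' theorem,

    ∮_C F · dr = ∬_S (∇ × F) · n̂ dS = ∬_D (curl F)_z dA,

where D is the disk x^2 + y^2 ≤ 16.

Compute the curl of F = (-10y^3 - 10y, 10x^3 + 10x, 0):
    (∇ × F)_x = ∂F_z/∂y - ∂F_y/∂z = 0,
    (∇ × F)_y = ∂F_x/∂z - ∂F_z/∂x = 0,
    (∇ × F)_z = ∂F_y/∂x - ∂F_x/∂y = 30x^2 + 30y^2 + 20.

On z = 4, (curl F)_z = 30x^2 + 30y^2 + 20.

Convert to polar (x = r cos θ, y = r sin θ, dA = r dr dθ); the integrand becomes 30r^2 + 20, so

    ∬_D (curl F)_z dA = ∫_0^{2π} ∫_0^{4} (30r^2 + 20) · r dr dθ.

Inner (r from 0 to 4): 2080.
Outer (θ from 0 to 2π): 4160π.

Therefore ∮_C F · dr = 4160π.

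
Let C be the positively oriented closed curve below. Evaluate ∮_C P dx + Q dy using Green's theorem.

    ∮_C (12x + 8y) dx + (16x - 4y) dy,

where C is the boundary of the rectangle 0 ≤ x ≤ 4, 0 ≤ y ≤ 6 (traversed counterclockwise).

Green's theorem converts the closed line integral into a double integral over the enclosed region D:

    ∮_C P dx + Q dy = ∬_D (∂Q/∂x - ∂P/∂y) dA.

Here P = 12x + 8y, Q = 16x - 4y, so

    ∂Q/∂x = 16,    ∂P/∂y = 8,
    ∂Q/∂x - ∂P/∂y = 8.

D is the region 0 ≤ x ≤ 4, 0 ≤ y ≤ 6. Evaluating the double integral:

    ∬_D (8) dA = ∫_0^{4} ∫_0^{6} (8) dy dx.

Inner (y from 0 to 6): 48.
Outer (x from 0 to 4): 192.

Therefore ∮_C P dx + Q dy = 192.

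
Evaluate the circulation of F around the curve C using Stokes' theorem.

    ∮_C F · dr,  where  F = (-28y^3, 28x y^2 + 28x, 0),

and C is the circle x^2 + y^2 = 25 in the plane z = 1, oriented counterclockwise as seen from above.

Let S be the flat disk x^2 + y^2 ≤ 25 in the plane z = 1, with upward unit normal n̂ = ẑ. By Stokes' theorem,

    ∮_C F · dr = ∬_S (∇ × F) · n̂ dS = ∬_D (curl F)_z dA,

where D is the disk x^2 + y^2 ≤ 25.

Compute the curl of F = (-28y^3, 28x y^2 + 28x, 0):
    (∇ × F)_x = ∂F_z/∂y - ∂F_y/∂z = 0,
    (∇ × F)_y = ∂F_x/∂z - ∂F_z/∂x = 0,
    (∇ × F)_z = ∂F_y/∂x - ∂F_x/∂y = 112y^2 + 28.

On z = 1, (curl F)_z = 112y^2 + 28.

Convert to polar (x = r cos θ, y = r sin θ, dA = r dr dθ); the integrand becomes 112r^2sin(θ)^2 + 28, so

    ∬_D (curl F)_z dA = ∫_0^{2π} ∫_0^{5} (112r^2sin(θ)^2 + 28) · r dr dθ.

Inner (r from 0 to 5): 17500sin(θ)^2 + 350.
Outer (θ from 0 to 2π): 18200π.

Therefore ∮_C F · dr = 18200π.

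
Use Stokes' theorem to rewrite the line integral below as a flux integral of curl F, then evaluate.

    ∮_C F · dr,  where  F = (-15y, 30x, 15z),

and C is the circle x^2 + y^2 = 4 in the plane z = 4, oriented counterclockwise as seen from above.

Let S be the flat disk x^2 + y^2 ≤ 4 in the plane z = 4, with upward unit normal n̂ = ẑ. By Stokes' theorem,

    ∮_C F · dr = ∬_S (∇ × F) · n̂ dS = ∬_D (curl F)_z dA,

where D is the disk x^2 + y^2 ≤ 4.

Compute the curl of F = (-15y, 30x, 15z):
    (∇ × F)_x = ∂F_z/∂y - ∂F_y/∂z = 0,
    (∇ × F)_y = ∂F_x/∂z - ∂F_z/∂x = 0,
    (∇ × F)_z = ∂F_y/∂x - ∂F_x/∂y = 45.

On z = 4, (curl F)_z = 45.

Convert to polar (x = r cos θ, y = r sin θ, dA = r dr dθ); the integrand becomes 45, so

    ∬_D (curl F)_z dA = ∫_0^{2π} ∫_0^{2} (45) · r dr dθ.

Inner (r from 0 to 2): 90.
Outer (θ from 0 to 2π): 180π.

Therefore ∮_C F · dr = 180π.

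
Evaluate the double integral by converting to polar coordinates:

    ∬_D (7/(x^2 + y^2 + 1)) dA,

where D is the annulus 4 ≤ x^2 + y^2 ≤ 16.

The region D is 2 ≤ r ≤ 4, 0 ≤ θ ≤ 2π in polar coordinates, where x = r cos(θ), y = r sin(θ), and dA = r dr dθ.

Under the substitution, the integrand becomes 7/(r^2 + 1), so

    ∬_D (7/(x^2 + y^2 + 1)) dA = ∫_{0}^{2π} ∫_{2}^{4} (7/(r^2 + 1)) · r dr dθ.

Inner integral (in r): ∫_{2}^{4} (7/(r^2 + 1)) · r dr = log(4913sqrt(85)/625).

Outer integral (in θ): ∫_{0}^{2π} (log(4913sqrt(85)/625)) dθ = log((4913sqrt(85)/625)^(2π)).

Therefore ∬_D (7/(x^2 + y^2 + 1)) dA = log((4913sqrt(85)/625)^(2π)).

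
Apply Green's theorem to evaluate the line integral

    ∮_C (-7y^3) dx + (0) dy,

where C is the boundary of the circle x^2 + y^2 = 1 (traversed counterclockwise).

Green's theorem converts the closed line integral into a double integral over the enclosed region D:

    ∮_C P dx + Q dy = ∬_D (∂Q/∂x - ∂P/∂y) dA.

Here P = -7y^3, Q = 0, so

    ∂Q/∂x = 0,    ∂P/∂y = -21y^2,
    ∂Q/∂x - ∂P/∂y = 21y^2.

D is the region x^2 + y^2 ≤ 1. Evaluating the double integral:

In polar coordinates (x = r cos θ, y = r sin θ, dA = r dr dθ) the integrand becomes 21r^2sin(θ)^2, so

    ∬_D (21y^2) dA = ∫_0^{2π} ∫_0^{1} (21r^2sin(θ)^2) · r dr dθ.

Inner (r from 0 to 1): 21sin(θ)^2/4.
Outer (θ from 0 to 2π): 21π/4.

Therefore ∮_C P dx + Q dy = 21π/4.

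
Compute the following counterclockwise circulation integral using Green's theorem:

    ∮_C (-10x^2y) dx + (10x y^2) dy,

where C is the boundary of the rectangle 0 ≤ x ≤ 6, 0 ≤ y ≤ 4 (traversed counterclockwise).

Green's theorem converts the closed line integral into a double integral over the enclosed region D:

    ∮_C P dx + Q dy = ∬_D (∂Q/∂x - ∂P/∂y) dA.

Here P = -10x^2y, Q = 10x y^2, so

    ∂Q/∂x = 10y^2,    ∂P/∂y = -10x^2,
    ∂Q/∂x - ∂P/∂y = 10x^2 + 10y^2.

D is the region 0 ≤ x ≤ 6, 0 ≤ y ≤ 4. Evaluating the double integral:

    ∬_D (10x^2 + 10y^2) dA = ∫_0^{6} ∫_0^{4} (10x^2 + 10y^2) dy dx.

Inner (y from 0 to 4): 40x^2 + 640/3.
Outer (x from 0 to 6): 4160.

Therefore ∮_C P dx + Q dy = 4160.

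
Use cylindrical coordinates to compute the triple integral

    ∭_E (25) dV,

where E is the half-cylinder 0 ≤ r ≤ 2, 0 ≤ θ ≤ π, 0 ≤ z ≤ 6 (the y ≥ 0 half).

In cylindrical coordinates, x = r cos(θ), y = r sin(θ), z = z, and dV = r dr dθ dz.

The integrand becomes 25, so

    ∭_E (25) dV = ∫_{0}^{π} ∫_{0}^{2} ∫_{0}^{6} (25) · r dz dr dθ.

Inner (z): 150r.
Middle (r from 0 to 2): 300.
Outer (θ): 300π.

Therefore the triple integral equals 300π.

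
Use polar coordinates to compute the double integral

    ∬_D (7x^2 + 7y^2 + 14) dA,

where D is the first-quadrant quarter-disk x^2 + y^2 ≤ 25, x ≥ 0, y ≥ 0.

The region D is 0 ≤ r ≤ 5, 0 ≤ θ ≤ π/2 in polar coordinates, where x = r cos(θ), y = r sin(θ), and dA = r dr dθ.

Under the substitution, the integrand becomes 7r^2 + 14, so

    ∬_D (7x^2 + 7y^2 + 14) dA = ∫_{0}^{π/2} ∫_{0}^{5} (7r^2 + 14) · r dr dθ.

Inner integral (in r): ∫_{0}^{5} (7r^2 + 14) · r dr = 5075/4.

Outer integral (in θ): ∫_{0}^{π/2} (5075/4) dθ = 5075π/8.

Therefore ∬_D (7x^2 + 7y^2 + 14) dA = 5075π/8.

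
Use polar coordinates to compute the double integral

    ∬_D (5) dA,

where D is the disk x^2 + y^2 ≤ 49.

The region D is 0 ≤ r ≤ 7, 0 ≤ θ ≤ 2π in polar coordinates, where x = r cos(θ), y = r sin(θ), and dA = r dr dθ.

Under the substitution, the integrand becomes 5, so

    ∬_D (5) dA = ∫_{0}^{2π} ∫_{0}^{7} (5) · r dr dθ.

Inner integral (in r): ∫_{0}^{7} (5) · r dr = 245/2.

Outer integral (in θ): ∫_{0}^{2π} (245/2) dθ = 245π.

Therefore ∬_D (5) dA = 245π.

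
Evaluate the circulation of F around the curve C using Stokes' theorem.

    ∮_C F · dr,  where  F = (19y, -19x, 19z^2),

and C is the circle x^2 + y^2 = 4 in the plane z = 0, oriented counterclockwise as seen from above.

Let S be the flat disk x^2 + y^2 ≤ 4 in the plane z = 0, with upward unit normal n̂ = ẑ. By Stokes' theorem,

    ∮_C F · dr = ∬_S (∇ × F) · n̂ dS = ∬_D (curl F)_z dA,

where D is the disk x^2 + y^2 ≤ 4.

Compute the curl of F = (19y, -19x, 19z^2):
    (∇ × F)_x = ∂F_z/∂y - ∂F_y/∂z = 0,
    (∇ × F)_y = ∂F_x/∂z - ∂F_z/∂x = 0,
    (∇ × F)_z = ∂F_y/∂x - ∂F_x/∂y = -38.

On z = 0, (curl F)_z = -38.

Convert to polar (x = r cos θ, y = r sin θ, dA = r dr dθ); the integrand becomes -38, so

    ∬_D (curl F)_z dA = ∫_0^{2π} ∫_0^{2} (-38) · r dr dθ.

Inner (r from 0 to 2): -76.
Outer (θ from 0 to 2π): -152π.

Therefore ∮_C F · dr = -152π.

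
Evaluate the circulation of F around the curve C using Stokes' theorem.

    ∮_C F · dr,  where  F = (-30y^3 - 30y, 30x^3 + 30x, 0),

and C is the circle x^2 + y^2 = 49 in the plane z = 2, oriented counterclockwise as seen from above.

Let S be the flat disk x^2 + y^2 ≤ 49 in the plane z = 2, with upward unit normal n̂ = ẑ. By Stokes' theorem,

    ∮_C F · dr = ∬_S (∇ × F) · n̂ dS = ∬_D (curl F)_z dA,

where D is the disk x^2 + y^2 ≤ 49.

Compute the curl of F = (-30y^3 - 30y, 30x^3 + 30x, 0):
    (∇ × F)_x = ∂F_z/∂y - ∂F_y/∂z = 0,
    (∇ × F)_y = ∂F_x/∂z - ∂F_z/∂x = 0,
    (∇ × F)_z = ∂F_y/∂x - ∂F_x/∂y = 90x^2 + 90y^2 + 60.

On z = 2, (curl F)_z = 90x^2 + 90y^2 + 60.

Convert to polar (x = r cos θ, y = r sin θ, dA = r dr dθ); the integrand becomes 90r^2 + 60, so

    ∬_D (curl F)_z dA = ∫_0^{2π} ∫_0^{7} (90r^2 + 60) · r dr dθ.

Inner (r from 0 to 7): 110985/2.
Outer (θ from 0 to 2π): 110985π.

Therefore ∮_C F · dr = 110985π.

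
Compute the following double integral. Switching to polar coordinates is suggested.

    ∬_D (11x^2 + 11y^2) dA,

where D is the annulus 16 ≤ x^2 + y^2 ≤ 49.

The region D is 4 ≤ r ≤ 7, 0 ≤ θ ≤ 2π in polar coordinates, where x = r cos(θ), y = r sin(θ), and dA = r dr dθ.

Under the substitution, the integrand becomes 11r^2, so

    ∬_D (11x^2 + 11y^2) dA = ∫_{0}^{2π} ∫_{4}^{7} (11r^2) · r dr dθ.

Inner integral (in r): ∫_{4}^{7} (11r^2) · r dr = 23595/4.

Outer integral (in θ): ∫_{0}^{2π} (23595/4) dθ = 23595π/2.

Therefore ∬_D (11x^2 + 11y^2) dA = 23595π/2.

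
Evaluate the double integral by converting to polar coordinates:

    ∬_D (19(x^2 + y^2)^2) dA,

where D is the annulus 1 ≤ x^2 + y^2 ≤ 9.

The region D is 1 ≤ r ≤ 3, 0 ≤ θ ≤ 2π in polar coordinates, where x = r cos(θ), y = r sin(θ), and dA = r dr dθ.

Under the substitution, the integrand becomes 19r^4, so

    ∬_D (19(x^2 + y^2)^2) dA = ∫_{0}^{2π} ∫_{1}^{3} (19r^4) · r dr dθ.

Inner integral (in r): ∫_{1}^{3} (19r^4) · r dr = 6916/3.

Outer integral (in θ): ∫_{0}^{2π} (6916/3) dθ = 13832π/3.

Therefore ∬_D (19(x^2 + y^2)^2) dA = 13832π/3.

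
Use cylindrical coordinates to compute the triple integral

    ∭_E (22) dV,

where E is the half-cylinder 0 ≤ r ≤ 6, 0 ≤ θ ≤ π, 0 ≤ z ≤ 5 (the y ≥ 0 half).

In cylindrical coordinates, x = r cos(θ), y = r sin(θ), z = z, and dV = r dr dθ dz.

The integrand becomes 22, so

    ∭_E (22) dV = ∫_{0}^{π} ∫_{0}^{6} ∫_{0}^{5} (22) · r dz dr dθ.

Inner (z): 110r.
Middle (r from 0 to 6): 1980.
Outer (θ): 1980π.

Therefore the triple integral equals 1980π.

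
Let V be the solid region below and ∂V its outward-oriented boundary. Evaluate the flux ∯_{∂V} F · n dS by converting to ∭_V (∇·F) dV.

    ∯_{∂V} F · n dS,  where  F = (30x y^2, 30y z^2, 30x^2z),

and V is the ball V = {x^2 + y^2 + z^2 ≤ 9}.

By the divergence theorem,

    ∯_{∂V} F · n dS = ∭_V (∇ · F) dV.

Compute the divergence:
    ∇ · F = ∂F_x/∂x + ∂F_y/∂y + ∂F_z/∂z = 30y^2 + 30z^2 + 30x^2 = 30x^2 + 30y^2 + 30z^2.

In spherical coordinates, x = ρ sin(φ) cos(θ), y = ρ sin(φ) sin(θ), z = ρ cos(φ), dV = ρ^2 sin(φ) dρ dφ dθ, with 0 ≤ ρ ≤ 3, 0 ≤ φ ≤ π, 0 ≤ θ ≤ 2π.

The integrand, after substitution and multiplying by the volume element, becomes (30ρ^2) · ρ^2 sin(φ), so

    ∭_V (∇·F) dV = ∫_0^{2π} ∫_0^{π} ∫_0^{3} (30ρ^2) · ρ^2 sin(φ) dρ dφ dθ.

Inner (ρ from 0 to 3): 1458sin(φ).
Middle (φ from 0 to π): 2916.
Outer (θ from 0 to 2π): 5832π.

Therefore ∯_{∂V} F · n dS = 5832π.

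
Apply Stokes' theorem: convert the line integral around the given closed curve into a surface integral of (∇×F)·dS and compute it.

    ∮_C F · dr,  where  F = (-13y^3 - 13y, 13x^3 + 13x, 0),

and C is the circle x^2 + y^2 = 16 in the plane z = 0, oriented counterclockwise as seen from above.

Let S be the flat disk x^2 + y^2 ≤ 16 in the plane z = 0, with upward unit normal n̂ = ẑ. By Stokes' theorem,

    ∮_C F · dr = ∬_S (∇ × F) · n̂ dS = ∬_D (curl F)_z dA,

where D is the disk x^2 + y^2 ≤ 16.

Compute the curl of F = (-13y^3 - 13y, 13x^3 + 13x, 0):
    (∇ × F)_x = ∂F_z/∂y - ∂F_y/∂z = 0,
    (∇ × F)_y = ∂F_x/∂z - ∂F_z/∂x = 0,
    (∇ × F)_z = ∂F_y/∂x - ∂F_x/∂y = 39x^2 + 39y^2 + 26.

On z = 0, (curl F)_z = 39x^2 + 39y^2 + 26.

Convert to polar (x = r cos θ, y = r sin θ, dA = r dr dθ); the integrand becomes 39r^2 + 26, so

    ∬_D (curl F)_z dA = ∫_0^{2π} ∫_0^{4} (39r^2 + 26) · r dr dθ.

Inner (r from 0 to 4): 2704.
Outer (θ from 0 to 2π): 5408π.

Therefore ∮_C F · dr = 5408π.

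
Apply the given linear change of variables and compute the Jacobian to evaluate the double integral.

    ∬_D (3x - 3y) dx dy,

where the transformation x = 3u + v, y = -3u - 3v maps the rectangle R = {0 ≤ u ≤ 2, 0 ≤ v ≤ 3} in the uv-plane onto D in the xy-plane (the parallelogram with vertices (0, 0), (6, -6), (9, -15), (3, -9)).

Compute the Jacobian determinant of (x, y) with respect to (u, v):

    ∂(x,y)/∂(u,v) = | 3  1 | = (3)(-3) - (1)(-3) = -6.
                   | -3  -3 |

Its absolute value is |J| = 6 (the area scaling factor).

Substituting x = 3u + v, y = -3u - 3v into the integrand,

    3x - 3y → 18u + 12v,

so the integral becomes

    ∬_R (18u + 12v) · |J| du dv = ∫_0^2 ∫_0^3 (108u + 72v) dv du.

Inner (v): 324u + 324.
Outer (u): 1296.

Therefore ∬_D (3x - 3y) dx dy = 1296.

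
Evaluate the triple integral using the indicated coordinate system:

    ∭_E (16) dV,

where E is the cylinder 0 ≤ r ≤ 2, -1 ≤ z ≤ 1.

In cylindrical coordinates, x = r cos(θ), y = r sin(θ), z = z, and dV = r dr dθ dz.

The integrand becomes 16, so

    ∭_E (16) dV = ∫_{0}^{2π} ∫_{0}^{2} ∫_{-1}^{1} (16) · r dz dr dθ.

Inner (z): 32r.
Middle (r from 0 to 2): 64.
Outer (θ): 128π.

Therefore the triple integral equals 128π.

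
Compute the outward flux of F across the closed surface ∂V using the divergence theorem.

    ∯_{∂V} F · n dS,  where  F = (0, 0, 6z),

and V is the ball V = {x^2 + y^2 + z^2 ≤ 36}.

By the divergence theorem,

    ∯_{∂V} F · n dS = ∭_V (∇ · F) dV.

Compute the divergence:
    ∇ · F = ∂F_x/∂x + ∂F_y/∂y + ∂F_z/∂z = 0 + 0 + 6 = 6.

In spherical coordinates, x = ρ sin(φ) cos(θ), y = ρ sin(φ) sin(θ), z = ρ cos(φ), dV = ρ^2 sin(φ) dρ dφ dθ, with 0 ≤ ρ ≤ 6, 0 ≤ φ ≤ π, 0 ≤ θ ≤ 2π.

The integrand, after substitution and multiplying by the volume element, becomes (6) · ρ^2 sin(φ), so

    ∭_V (∇·F) dV = ∫_0^{2π} ∫_0^{π} ∫_0^{6} (6) · ρ^2 sin(φ) dρ dφ dθ.

Inner (ρ from 0 to 6): 432sin(φ).
Middle (φ from 0 to π): 864.
Outer (θ from 0 to 2π): 1728π.

Therefore ∯_{∂V} F · n dS = 1728π.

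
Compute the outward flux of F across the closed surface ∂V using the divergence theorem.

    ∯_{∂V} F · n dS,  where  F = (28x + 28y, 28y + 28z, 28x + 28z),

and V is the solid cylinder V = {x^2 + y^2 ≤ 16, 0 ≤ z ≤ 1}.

By the divergence theorem,

    ∯_{∂V} F · n dS = ∭_V (∇ · F) dV.

Compute the divergence:
    ∇ · F = ∂F_x/∂x + ∂F_y/∂y + ∂F_z/∂z = 28 + 28 + 28 = 84.

In cylindrical coordinates, x = r cos(θ), y = r sin(θ), z = z, dV = r dr dθ dz, with 0 ≤ r ≤ 4, 0 ≤ θ ≤ 2π, 0 ≤ z ≤ 1.

The integrand, after substitution and multiplying by the volume element, becomes (84) · r, so

    ∭_V (∇·F) dV = ∫_0^{2π} ∫_0^{4} ∫_0^{1} (84) · r dz dr dθ.

Inner (z from 0 to 1): 84r.
Middle (r from 0 to 4): 672.
Outer (θ from 0 to 2π): 1344π.

Therefore ∯_{∂V} F · n dS = 1344π.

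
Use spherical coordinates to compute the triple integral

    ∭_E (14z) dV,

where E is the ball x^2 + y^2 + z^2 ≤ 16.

In spherical coordinates, x = ρ sin(φ) cos(θ), y = ρ sin(φ) sin(θ), z = ρ cos(φ), and dV = ρ^2 sin(φ) dρ dφ dθ.

The integrand becomes 14ρ cos(φ), so

    ∭_E (14z) dV = ∫_{0}^{2π} ∫_{0}^{π} ∫_{0}^{4} (14ρ cos(φ)) · ρ^2 sin(φ) dρ dφ dθ.

Inner (ρ): 448sin(2φ).
Middle (φ): 0.
Outer (θ): 0.

Therefore the triple integral equals 0.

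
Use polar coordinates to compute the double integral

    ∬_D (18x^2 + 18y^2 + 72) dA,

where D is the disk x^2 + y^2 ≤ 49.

The region D is 0 ≤ r ≤ 7, 0 ≤ θ ≤ 2π in polar coordinates, where x = r cos(θ), y = r sin(θ), and dA = r dr dθ.

Under the substitution, the integrand becomes 18r^2 + 72, so

    ∬_D (18x^2 + 18y^2 + 72) dA = ∫_{0}^{2π} ∫_{0}^{7} (18r^2 + 72) · r dr dθ.

Inner integral (in r): ∫_{0}^{7} (18r^2 + 72) · r dr = 25137/2.

Outer integral (in θ): ∫_{0}^{2π} (25137/2) dθ = 25137π.

Therefore ∬_D (18x^2 + 18y^2 + 72) dA = 25137π.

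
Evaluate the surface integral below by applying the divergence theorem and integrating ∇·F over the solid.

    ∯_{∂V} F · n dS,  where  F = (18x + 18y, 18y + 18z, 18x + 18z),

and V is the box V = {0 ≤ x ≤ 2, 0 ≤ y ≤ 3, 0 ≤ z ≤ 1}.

By the divergence theorem,

    ∯_{∂V} F · n dS = ∭_V (∇ · F) dV.

Compute the divergence:
    ∇ · F = ∂F_x/∂x + ∂F_y/∂y + ∂F_z/∂z = 18 + 18 + 18 = 54.

V is a rectangular box, so dV = dx dy dz with 0 ≤ x ≤ 2, 0 ≤ y ≤ 3, 0 ≤ z ≤ 1.

Integrate (54) over V as an iterated integral:

    ∭_V (∇·F) dV = ∫_0^{2} ∫_0^{3} ∫_0^{1} (54) dz dy dx.

Inner (z from 0 to 1): 54.
Middle (y from 0 to 3): 162.
Outer (x from 0 to 2): 324.

Therefore ∯_{∂V} F · n dS = 324.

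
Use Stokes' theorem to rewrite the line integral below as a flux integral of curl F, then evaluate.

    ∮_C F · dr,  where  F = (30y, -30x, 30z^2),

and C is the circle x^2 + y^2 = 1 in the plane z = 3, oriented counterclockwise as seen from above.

Let S be the flat disk x^2 + y^2 ≤ 1 in the plane z = 3, with upward unit normal n̂ = ẑ. By Stokes' theorem,

    ∮_C F · dr = ∬_S (∇ × F) · n̂ dS = ∬_D (curl F)_z dA,

where D is the disk x^2 + y^2 ≤ 1.

Compute the curl of F = (30y, -30x, 30z^2):
    (∇ × F)_x = ∂F_z/∂y - ∂F_y/∂z = 0,
    (∇ × F)_y = ∂F_x/∂z - ∂F_z/∂x = 0,
    (∇ × F)_z = ∂F_y/∂x - ∂F_x/∂y = -60.

On z = 3, (curl F)_z = -60.

Convert to polar (x = r cos θ, y = r sin θ, dA = r dr dθ); the integrand becomes -60, so

    ∬_D (curl F)_z dA = ∫_0^{2π} ∫_0^{1} (-60) · r dr dθ.

Inner (r from 0 to 1): -30.
Outer (θ from 0 to 2π): -60π.

Therefore ∮_C F · dr = -60π.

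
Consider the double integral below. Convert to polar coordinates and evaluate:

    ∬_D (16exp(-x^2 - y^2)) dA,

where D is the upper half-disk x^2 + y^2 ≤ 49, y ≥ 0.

The region D is 0 ≤ r ≤ 7, 0 ≤ θ ≤ π in polar coordinates, where x = r cos(θ), y = r sin(θ), and dA = r dr dθ.

Under the substitution, the integrand becomes 16exp(-r^2), so

    ∬_D (16exp(-x^2 - y^2)) dA = ∫_{0}^{π} ∫_{0}^{7} (16exp(-r^2)) · r dr dθ.

Inner integral (in r): ∫_{0}^{7} (16exp(-r^2)) · r dr = 8 - 8exp(-49).

Outer integral (in θ): ∫_{0}^{π} (8 - 8exp(-49)) dθ = -8π exp(-49) + 8π.

Therefore ∬_D (16exp(-x^2 - y^2)) dA = -8π exp(-49) + 8π.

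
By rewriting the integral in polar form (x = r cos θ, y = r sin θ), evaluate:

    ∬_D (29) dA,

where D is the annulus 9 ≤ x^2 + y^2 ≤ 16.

The region D is 3 ≤ r ≤ 4, 0 ≤ θ ≤ 2π in polar coordinates, where x = r cos(θ), y = r sin(θ), and dA = r dr dθ.

Under the substitution, the integrand becomes 29, so

    ∬_D (29) dA = ∫_{0}^{2π} ∫_{3}^{4} (29) · r dr dθ.

Inner integral (in r): ∫_{3}^{4} (29) · r dr = 203/2.

Outer integral (in θ): ∫_{0}^{2π} (203/2) dθ = 203π.

Therefore ∬_D (29) dA = 203π.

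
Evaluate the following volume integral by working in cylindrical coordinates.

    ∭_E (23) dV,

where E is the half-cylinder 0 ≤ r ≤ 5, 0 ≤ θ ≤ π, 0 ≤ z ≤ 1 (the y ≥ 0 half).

In cylindrical coordinates, x = r cos(θ), y = r sin(θ), z = z, and dV = r dr dθ dz.

The integrand becomes 23, so

    ∭_E (23) dV = ∫_{0}^{π} ∫_{0}^{5} ∫_{0}^{1} (23) · r dz dr dθ.

Inner (z): 23r.
Middle (r from 0 to 5): 575/2.
Outer (θ): 575π/2.

Therefore the triple integral equals 575π/2.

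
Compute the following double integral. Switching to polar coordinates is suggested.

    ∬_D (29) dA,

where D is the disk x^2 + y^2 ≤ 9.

The region D is 0 ≤ r ≤ 3, 0 ≤ θ ≤ 2π in polar coordinates, where x = r cos(θ), y = r sin(θ), and dA = r dr dθ.

Under the substitution, the integrand becomes 29, so

    ∬_D (29) dA = ∫_{0}^{2π} ∫_{0}^{3} (29) · r dr dθ.

Inner integral (in r): ∫_{0}^{3} (29) · r dr = 261/2.

Outer integral (in θ): ∫_{0}^{2π} (261/2) dθ = 261π.

Therefore ∬_D (29) dA = 261π.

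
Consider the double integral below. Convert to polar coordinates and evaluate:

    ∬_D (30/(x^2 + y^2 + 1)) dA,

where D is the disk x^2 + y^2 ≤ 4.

The region D is 0 ≤ r ≤ 2, 0 ≤ θ ≤ 2π in polar coordinates, where x = r cos(θ), y = r sin(θ), and dA = r dr dθ.

Under the substitution, the integrand becomes 30/(r^2 + 1), so

    ∬_D (30/(x^2 + y^2 + 1)) dA = ∫_{0}^{2π} ∫_{0}^{2} (30/(r^2 + 1)) · r dr dθ.

Inner integral (in r): ∫_{0}^{2} (30/(r^2 + 1)) · r dr = log(30517578125).

Outer integral (in θ): ∫_{0}^{2π} (log(30517578125)) dθ = 30π log(5).

Therefore ∬_D (30/(x^2 + y^2 + 1)) dA = 30π log(5).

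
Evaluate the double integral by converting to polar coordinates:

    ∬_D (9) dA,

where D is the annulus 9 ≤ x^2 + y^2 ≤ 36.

The region D is 3 ≤ r ≤ 6, 0 ≤ θ ≤ 2π in polar coordinates, where x = r cos(θ), y = r sin(θ), and dA = r dr dθ.

Under the substitution, the integrand becomes 9, so

    ∬_D (9) dA = ∫_{0}^{2π} ∫_{3}^{6} (9) · r dr dθ.

Inner integral (in r): ∫_{3}^{6} (9) · r dr = 243/2.

Outer integral (in θ): ∫_{0}^{2π} (243/2) dθ = 243π.

Therefore ∬_D (9) dA = 243π.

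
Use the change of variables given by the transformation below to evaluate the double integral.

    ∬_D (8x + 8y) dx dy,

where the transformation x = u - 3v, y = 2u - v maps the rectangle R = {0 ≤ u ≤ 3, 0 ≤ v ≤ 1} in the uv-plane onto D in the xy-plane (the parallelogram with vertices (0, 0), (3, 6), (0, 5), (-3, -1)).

Compute the Jacobian determinant of (x, y) with respect to (u, v):

    ∂(x,y)/∂(u,v) = | 1  -3 | = (1)(-1) - (-3)(2) = 5.
                   | 2  -1 |

Its absolute value is |J| = 5 (the area scaling factor).

Substituting x = u - 3v, y = 2u - v into the integrand,

    8x + 8y → 24u - 32v,

so the integral becomes

    ∬_R (24u - 32v) · |J| du dv = ∫_0^3 ∫_0^1 (120u - 160v) dv du.

Inner (v): 120u - 80.
Outer (u): 300.

Therefore ∬_D (8x + 8y) dx dy = 300.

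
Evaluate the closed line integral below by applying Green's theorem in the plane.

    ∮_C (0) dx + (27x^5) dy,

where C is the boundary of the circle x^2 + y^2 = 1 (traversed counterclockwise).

Green's theorem converts the closed line integral into a double integral over the enclosed region D:

    ∮_C P dx + Q dy = ∬_D (∂Q/∂x - ∂P/∂y) dA.

Here P = 0, Q = 27x^5, so

    ∂Q/∂x = 135x^4,    ∂P/∂y = 0,
    ∂Q/∂x - ∂P/∂y = 135x^4.

D is the region x^2 + y^2 ≤ 1. Evaluating the double integral:

In polar coordinates (x = r cos θ, y = r sin θ, dA = r dr dθ) the integrand becomes 135r^4cos(θ)^4, so

    ∬_D (135x^4) dA = ∫_0^{2π} ∫_0^{1} (135r^4cos(θ)^4) · r dr dθ.

Inner (r from 0 to 1): 45cos(θ)^4/2.
Outer (θ from 0 to 2π): 135π/8.

Therefore ∮_C P dx + Q dy = 135π/8.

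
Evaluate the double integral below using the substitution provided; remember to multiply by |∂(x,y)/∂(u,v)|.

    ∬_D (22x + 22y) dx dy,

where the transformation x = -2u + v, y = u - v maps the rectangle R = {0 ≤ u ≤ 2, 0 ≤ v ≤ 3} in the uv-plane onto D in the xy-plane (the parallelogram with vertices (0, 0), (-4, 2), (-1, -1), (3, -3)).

Compute the Jacobian determinant of (x, y) with respect to (u, v):

    ∂(x,y)/∂(u,v) = | -2  1 | = (-2)(-1) - (1)(1) = 1.
                   | 1  -1 |

Its absolute value is |J| = 1 (the area scaling factor).

Substituting x = -2u + v, y = u - v into the integrand,

    22x + 22y → -22u,

so the integral becomes

    ∬_R (-22u) · |J| du dv = ∫_0^2 ∫_0^3 (-22u) dv du.

Inner (v): -66u.
Outer (u): -132.

Therefore ∬_D (22x + 22y) dx dy = -132.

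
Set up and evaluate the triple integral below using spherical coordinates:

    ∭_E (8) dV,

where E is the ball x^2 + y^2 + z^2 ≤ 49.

In spherical coordinates, x = ρ sin(φ) cos(θ), y = ρ sin(φ) sin(θ), z = ρ cos(φ), and dV = ρ^2 sin(φ) dρ dφ dθ.

The integrand becomes 8, so

    ∭_E (8) dV = ∫_{0}^{2π} ∫_{0}^{π} ∫_{0}^{7} (8) · ρ^2 sin(φ) dρ dφ dθ.

Inner (ρ): 2744sin(φ)/3.
Middle (φ): 5488/3.
Outer (θ): 10976π/3.

Therefore the triple integral equals 10976π/3.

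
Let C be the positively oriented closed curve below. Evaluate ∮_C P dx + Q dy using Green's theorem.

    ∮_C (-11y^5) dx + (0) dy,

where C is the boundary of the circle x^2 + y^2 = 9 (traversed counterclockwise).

Green's theorem converts the closed line integral into a double integral over the enclosed region D:

    ∮_C P dx + Q dy = ∬_D (∂Q/∂x - ∂P/∂y) dA.

Here P = -11y^5, Q = 0, so

    ∂Q/∂x = 0,    ∂P/∂y = -55y^4,
    ∂Q/∂x - ∂P/∂y = 55y^4.

D is the region x^2 + y^2 ≤ 9. Evaluating the double integral:

In polar coordinates (x = r cos θ, y = r sin θ, dA = r dr dθ) the integrand becomes 55r^4sin(θ)^4, so

    ∬_D (55y^4) dA = ∫_0^{2π} ∫_0^{3} (55r^4sin(θ)^4) · r dr dθ.

Inner (r from 0 to 3): 13365sin(θ)^4/2.
Outer (θ from 0 to 2π): 40095π/8.

Therefore ∮_C P dx + Q dy = 40095π/8.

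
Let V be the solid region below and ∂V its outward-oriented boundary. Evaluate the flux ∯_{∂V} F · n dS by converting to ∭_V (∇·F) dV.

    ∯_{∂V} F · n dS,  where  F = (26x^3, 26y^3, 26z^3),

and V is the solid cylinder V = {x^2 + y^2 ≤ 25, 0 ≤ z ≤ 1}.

By the divergence theorem,

    ∯_{∂V} F · n dS = ∭_V (∇ · F) dV.

Compute the divergence:
    ∇ · F = ∂F_x/∂x + ∂F_y/∂y + ∂F_z/∂z = 78x^2 + 78y^2 + 78z^2.

In cylindrical coordinates, x = r cos(θ), y = r sin(θ), z = z, dV = r dr dθ dz, with 0 ≤ r ≤ 5, 0 ≤ θ ≤ 2π, 0 ≤ z ≤ 1.

The integrand, after substitution and multiplying by the volume element, becomes (78r^2 + 78z^2) · r, so

    ∭_V (∇·F) dV = ∫_0^{2π} ∫_0^{5} ∫_0^{1} (78r^2 + 78z^2) · r dz dr dθ.

Inner (z from 0 to 1): 78r^3 + 26r.
Middle (r from 0 to 5): 25025/2.
Outer (θ from 0 to 2π): 25025π.

Therefore ∯_{∂V} F · n dS = 25025π.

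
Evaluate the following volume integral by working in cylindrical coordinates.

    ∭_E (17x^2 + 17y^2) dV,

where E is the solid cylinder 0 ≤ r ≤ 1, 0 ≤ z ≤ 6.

In cylindrical coordinates, x = r cos(θ), y = r sin(θ), z = z, and dV = r dr dθ dz.

The integrand becomes 17r^2, so

    ∭_E (17x^2 + 17y^2) dV = ∫_{0}^{2π} ∫_{0}^{1} ∫_{0}^{6} (17r^2) · r dz dr dθ.

Inner (z): 102r^3.
Middle (r from 0 to 1): 51/2.
Outer (θ): 51π.

Therefore the triple integral equals 51π.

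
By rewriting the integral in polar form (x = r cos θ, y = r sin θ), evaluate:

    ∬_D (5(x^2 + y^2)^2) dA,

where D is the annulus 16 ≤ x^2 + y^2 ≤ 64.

The region D is 4 ≤ r ≤ 8, 0 ≤ θ ≤ 2π in polar coordinates, where x = r cos(θ), y = r sin(θ), and dA = r dr dθ.

Under the substitution, the integrand becomes 5r^4, so

    ∬_D (5(x^2 + y^2)^2) dA = ∫_{0}^{2π} ∫_{4}^{8} (5r^4) · r dr dθ.

Inner integral (in r): ∫_{4}^{8} (5r^4) · r dr = 215040.

Outer integral (in θ): ∫_{0}^{2π} (215040) dθ = 430080π.

Therefore ∬_D (5(x^2 + y^2)^2) dA = 430080π.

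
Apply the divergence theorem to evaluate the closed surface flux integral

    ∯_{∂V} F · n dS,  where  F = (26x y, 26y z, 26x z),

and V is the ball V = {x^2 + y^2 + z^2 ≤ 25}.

By the divergence theorem,

    ∯_{∂V} F · n dS = ∭_V (∇ · F) dV.

Compute the divergence:
    ∇ · F = ∂F_x/∂x + ∂F_y/∂y + ∂F_z/∂z = 26y + 26z + 26x = 26x + 26y + 26z.

In spherical coordinates, x = ρ sin(φ) cos(θ), y = ρ sin(φ) sin(θ), z = ρ cos(φ), dV = ρ^2 sin(φ) dρ dφ dθ, with 0 ≤ ρ ≤ 5, 0 ≤ φ ≤ π, 0 ≤ θ ≤ 2π.

The integrand, after substitution and multiplying by the volume element, becomes (26ρ (sqrt(2)sin(φ)sin(θ + π/4) + cos(φ))) · ρ^2 sin(φ), so

    ∭_V (∇·F) dV = ∫_0^{2π} ∫_0^{π} ∫_0^{5} (26ρ (sqrt(2)sin(φ)sin(θ + π/4) + cos(φ))) · ρ^2 sin(φ) dρ dφ dθ.

Inner (ρ from 0 to 5): 8125(sqrt(2)sin(φ)sin(θ + π/4) + cos(φ))sin(φ)/2.
Middle (φ from 0 to π): 8125sqrt(2)π sin(θ + π/4)/4.
Outer (θ from 0 to 2π): 0.

Therefore ∯_{∂V} F · n dS = 0.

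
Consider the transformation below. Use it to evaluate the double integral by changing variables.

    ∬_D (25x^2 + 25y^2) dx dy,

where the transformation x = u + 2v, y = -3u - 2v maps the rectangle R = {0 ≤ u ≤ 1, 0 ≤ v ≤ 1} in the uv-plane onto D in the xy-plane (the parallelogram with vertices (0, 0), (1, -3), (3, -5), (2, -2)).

Compute the Jacobian determinant of (x, y) with respect to (u, v):

    ∂(x,y)/∂(u,v) = | 1  2 | = (1)(-2) - (2)(-3) = 4.
                   | -3  -2 |

Its absolute value is |J| = 4 (the area scaling factor).

Substituting x = u + 2v, y = -3u - 2v into the integrand,

    25x^2 + 25y^2 → 250u^2 + 400u v + 200v^2,

so the integral becomes

    ∬_R (250u^2 + 400u v + 200v^2) · |J| du dv = ∫_0^1 ∫_0^1 (1000u^2 + 1600u v + 800v^2) dv du.

Inner (v): 1000u^2 + 800u + 800/3.
Outer (u): 1000.

Therefore ∬_D (25x^2 + 25y^2) dx dy = 1000.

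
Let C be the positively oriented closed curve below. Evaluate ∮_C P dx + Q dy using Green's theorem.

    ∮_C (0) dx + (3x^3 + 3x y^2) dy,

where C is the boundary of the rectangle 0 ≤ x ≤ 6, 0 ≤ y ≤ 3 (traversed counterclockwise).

Green's theorem converts the closed line integral into a double integral over the enclosed region D:

    ∮_C P dx + Q dy = ∬_D (∂Q/∂x - ∂P/∂y) dA.

Here P = 0, Q = 3x^3 + 3x y^2, so

    ∂Q/∂x = 9x^2 + 3y^2,    ∂P/∂y = 0,
    ∂Q/∂x - ∂P/∂y = 9x^2 + 3y^2.

D is the region 0 ≤ x ≤ 6, 0 ≤ y ≤ 3. Evaluating the double integral:

    ∬_D (9x^2 + 3y^2) dA = ∫_0^{6} ∫_0^{3} (9x^2 + 3y^2) dy dx.

Inner (y from 0 to 3): 27x^2 + 27.
Outer (x from 0 to 6): 2106.

Therefore ∮_C P dx + Q dy = 2106.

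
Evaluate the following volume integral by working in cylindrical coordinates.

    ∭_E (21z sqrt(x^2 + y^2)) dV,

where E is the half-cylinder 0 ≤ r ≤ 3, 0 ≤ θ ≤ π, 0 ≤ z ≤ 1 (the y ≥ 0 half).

In cylindrical coordinates, x = r cos(θ), y = r sin(θ), z = z, and dV = r dr dθ dz.

The integrand becomes 21r z, so

    ∭_E (21z sqrt(x^2 + y^2)) dV = ∫_{0}^{π} ∫_{0}^{3} ∫_{0}^{1} (21r z) · r dz dr dθ.

Inner (z): 21r^2/2.
Middle (r from 0 to 3): 189/2.
Outer (θ): 189π/2.

Therefore the triple integral equals 189π/2.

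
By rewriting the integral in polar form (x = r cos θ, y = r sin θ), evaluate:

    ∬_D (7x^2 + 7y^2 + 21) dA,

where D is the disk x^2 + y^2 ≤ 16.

The region D is 0 ≤ r ≤ 4, 0 ≤ θ ≤ 2π in polar coordinates, where x = r cos(θ), y = r sin(θ), and dA = r dr dθ.

Under the substitution, the integrand becomes 7r^2 + 21, so

    ∬_D (7x^2 + 7y^2 + 21) dA = ∫_{0}^{2π} ∫_{0}^{4} (7r^2 + 21) · r dr dθ.

Inner integral (in r): ∫_{0}^{4} (7r^2 + 21) · r dr = 616.

Outer integral (in θ): ∫_{0}^{2π} (616) dθ = 1232π.

Therefore ∬_D (7x^2 + 7y^2 + 21) dA = 1232π.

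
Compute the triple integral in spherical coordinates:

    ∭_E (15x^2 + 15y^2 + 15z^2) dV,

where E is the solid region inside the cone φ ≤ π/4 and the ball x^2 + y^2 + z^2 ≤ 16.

In spherical coordinates, x = ρ sin(φ) cos(θ), y = ρ sin(φ) sin(θ), z = ρ cos(φ), and dV = ρ^2 sin(φ) dρ dφ dθ.

The integrand becomes 15ρ^2, so

    ∭_E (15x^2 + 15y^2 + 15z^2) dV = ∫_{0}^{2π} ∫_{0}^{π/4} ∫_{0}^{4} (15ρ^2) · ρ^2 sin(φ) dρ dφ dθ.

Inner (ρ): 3072sin(φ).
Middle (φ): 3072 - 1536sqrt(2).
Outer (θ): 3072π (2 - sqrt(2)).

Therefore the triple integral equals 3072π (2 - sqrt(2)).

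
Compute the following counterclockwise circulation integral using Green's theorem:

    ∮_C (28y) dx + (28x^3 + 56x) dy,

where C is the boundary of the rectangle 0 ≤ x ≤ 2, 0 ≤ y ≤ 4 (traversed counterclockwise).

Green's theorem converts the closed line integral into a double integral over the enclosed region D:

    ∮_C P dx + Q dy = ∬_D (∂Q/∂x - ∂P/∂y) dA.

Here P = 28y, Q = 28x^3 + 56x, so

    ∂Q/∂x = 84x^2 + 56,    ∂P/∂y = 28,
    ∂Q/∂x - ∂P/∂y = 84x^2 + 28.

D is the region 0 ≤ x ≤ 2, 0 ≤ y ≤ 4. Evaluating the double integral:

    ∬_D (84x^2 + 28) dA = ∫_0^{2} ∫_0^{4} (84x^2 + 28) dy dx.

Inner (y from 0 to 4): 336x^2 + 112.
Outer (x from 0 to 2): 1120.

Therefore ∮_C P dx + Q dy = 1120.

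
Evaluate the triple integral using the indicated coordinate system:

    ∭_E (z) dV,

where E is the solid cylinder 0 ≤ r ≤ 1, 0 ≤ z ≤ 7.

In cylindrical coordinates, x = r cos(θ), y = r sin(θ), z = z, and dV = r dr dθ dz.

The integrand becomes z, so

    ∭_E (z) dV = ∫_{0}^{2π} ∫_{0}^{1} ∫_{0}^{7} (z) · r dz dr dθ.

Inner (z): 49r/2.
Middle (r from 0 to 1): 49/4.
Outer (θ): 49π/2.

Therefore the triple integral equals 49π/2.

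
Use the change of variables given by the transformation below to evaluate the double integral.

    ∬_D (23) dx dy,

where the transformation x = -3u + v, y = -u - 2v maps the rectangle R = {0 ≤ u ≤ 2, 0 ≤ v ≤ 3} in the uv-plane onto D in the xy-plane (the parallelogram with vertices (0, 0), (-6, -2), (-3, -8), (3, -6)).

Compute the Jacobian determinant of (x, y) with respect to (u, v):

    ∂(x,y)/∂(u,v) = | -3  1 | = (-3)(-2) - (1)(-1) = 7.
                   | -1  -2 |

Its absolute value is |J| = 7 (the area scaling factor).

Substituting x = -3u + v, y = -u - 2v into the integrand,

    23 → 23,

so the integral becomes

    ∬_R (23) · |J| du dv = ∫_0^2 ∫_0^3 (161) dv du.

Inner (v): 483.
Outer (u): 966.

Therefore ∬_D (23) dx dy = 966.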